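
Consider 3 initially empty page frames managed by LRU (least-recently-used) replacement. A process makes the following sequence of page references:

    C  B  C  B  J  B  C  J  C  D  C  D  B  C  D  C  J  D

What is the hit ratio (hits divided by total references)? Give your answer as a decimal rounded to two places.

0.67

C: fault, frames (C)
B: fault, frames (C B)
C: hit
B: hit
J: fault, frames (C B J)
B: hit
C: hit
J: hit
C: hit
D: fault, evict B, frames (J C D)
C: hit
D: hit
B: fault, evict J, frames (C D B)
C: hit
D: hit
C: hit
J: fault, evict B, frames (D C J)
D: hit
Hits: 12 of 18 references → 12/18 = 0.6667.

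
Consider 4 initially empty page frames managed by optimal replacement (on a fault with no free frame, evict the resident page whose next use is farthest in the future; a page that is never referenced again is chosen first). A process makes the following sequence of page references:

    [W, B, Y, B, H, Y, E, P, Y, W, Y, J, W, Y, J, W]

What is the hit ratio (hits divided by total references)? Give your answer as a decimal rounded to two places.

0.56

W -> miss, frames (W)
B -> miss, frames (W B)
Y -> miss, frames (W B Y)
B -> hit
H -> miss, frames (W B Y H)
Y -> hit
E -> miss, evict H, frames (W B Y E)
P -> miss, evict E, frames (W B Y P)
Y -> hit
W -> hit
Y -> hit
J -> miss, evict P, frames (W B Y J)
W -> hit
Y -> hit
J -> hit
W -> hit
Hits: 9 of 16 references → 9/16 = 0.5625.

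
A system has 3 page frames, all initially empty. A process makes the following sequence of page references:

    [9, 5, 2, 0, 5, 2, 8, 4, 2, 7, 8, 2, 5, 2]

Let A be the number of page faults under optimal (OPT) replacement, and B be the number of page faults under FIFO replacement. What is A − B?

Under OPT: F F F F . . F F . F . . F . → 8 faults.
Under FIFO: F F F F . . F F F F F . F F → 11 faults.
A − B = 8 − 11 = -3.

-3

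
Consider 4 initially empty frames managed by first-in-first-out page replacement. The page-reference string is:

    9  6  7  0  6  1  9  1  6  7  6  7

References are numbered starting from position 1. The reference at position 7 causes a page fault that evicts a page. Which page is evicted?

6

pos 1: 9: miss, frames (9)
pos 2: 6: miss, frames (9 6)
pos 3: 7: miss, frames (9 6 7)
pos 4: 0: miss, frames (9 6 7 0)
pos 5: 6: hit
pos 6: 1: miss, evict 9, frames (6 7 0 1)
pos 7: 9: miss, evict 6, frames (7 0 1 9)
At position 7, page 6 is evicted.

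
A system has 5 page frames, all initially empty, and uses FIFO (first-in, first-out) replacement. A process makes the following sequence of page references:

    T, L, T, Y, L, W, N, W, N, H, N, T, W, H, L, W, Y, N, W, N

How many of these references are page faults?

11

T: fault, frames [T]
L: fault, frames [T, L]
T: hit
Y: fault, frames [T, L, Y]
L: hit
W: fault, frames [T, L, Y, W]
N: fault, frames [T, L, Y, W, N]
W: hit
N: hit
H: fault, evict T, frames [L, Y, W, N, H]
N: hit
T: fault, evict L, frames [Y, W, N, H, T]
W: hit
H: hit
L: fault, evict Y, frames [W, N, H, T, L]
W: hit
Y: fault, evict W, frames [N, H, T, L, Y]
N: hit
W: fault, evict N, frames [H, T, L, Y, W]
N: fault, evict H, frames [T, L, Y, W, N]
Page faults: 11.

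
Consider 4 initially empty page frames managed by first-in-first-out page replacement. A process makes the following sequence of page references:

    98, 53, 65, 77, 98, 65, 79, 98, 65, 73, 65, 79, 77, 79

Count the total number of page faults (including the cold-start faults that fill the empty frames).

10

98: fault, frames {98}
53: fault, frames {98,53}
65: fault, frames {98,53,65}
77: fault, frames {98,53,65,77}
98: hit
65: hit
79: fault, evict 98, frames {53,65,77,79}
98: fault, evict 53, frames {65,77,79,98}
65: hit
73: fault, evict 65, frames {77,79,98,73}
65: fault, evict 77, frames {79,98,73,65}
79: hit
77: fault, evict 79, frames {98,73,65,77}
79: fault, evict 98, frames {73,65,77,79}
Page faults: 10.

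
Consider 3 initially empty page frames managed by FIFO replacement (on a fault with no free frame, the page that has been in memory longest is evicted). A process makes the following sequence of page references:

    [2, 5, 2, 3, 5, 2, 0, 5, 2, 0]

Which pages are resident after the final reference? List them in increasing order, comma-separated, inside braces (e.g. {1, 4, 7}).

2 → fault, frames (2)
5 → fault, frames (2 5)
2 → hit
3 → fault, frames (2 5 3)
5 → hit
2 → hit
0 → fault, evict 2, frames (5 3 0)
5 → hit
2 → fault, evict 5, frames (3 0 2)
0 → hit

{0, 2, 3}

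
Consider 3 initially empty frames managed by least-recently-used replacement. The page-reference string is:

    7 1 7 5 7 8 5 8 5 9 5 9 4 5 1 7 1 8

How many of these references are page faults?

7 → miss, frames (7)
1 → miss, frames (7 1)
7 → hit
5 → miss, frames (1 7 5)
7 → hit
8 → miss, evict 1, frames (5 7 8)
5 → hit
8 → hit
5 → hit
9 → miss, evict 7, frames (8 5 9)
5 → hit
9 → hit
4 → miss, evict 8, frames (5 9 4)
5 → hit
1 → miss, evict 9, frames (4 5 1)
7 → miss, evict 4, frames (5 1 7)
1 → hit
8 → miss, evict 5, frames (7 1 8)
Page faults: 9.

9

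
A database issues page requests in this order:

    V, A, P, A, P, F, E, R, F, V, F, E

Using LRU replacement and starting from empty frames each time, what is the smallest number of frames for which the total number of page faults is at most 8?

3

f=1: 12 faults
f=2: 9 faults
f=3: 8 faults
f=4: 7 faults
f=5: 7 faults
f=6: 6 faults
Smallest f with faults ≤ 8 is 3.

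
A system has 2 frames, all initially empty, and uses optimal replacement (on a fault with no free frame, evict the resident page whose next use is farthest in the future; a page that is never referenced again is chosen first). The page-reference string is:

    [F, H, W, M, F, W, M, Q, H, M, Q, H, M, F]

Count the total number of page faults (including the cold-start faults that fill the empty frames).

F → fault, frames (F)
H → fault, frames (F H)
W → fault, evict H, frames (F W)
M → fault, evict W, frames (F M)
F → hit
W → fault, evict F, frames (M W)
M → hit
Q → fault, evict W, frames (M Q)
H → fault, evict Q, frames (M H)
M → hit
Q → fault, evict M, frames (H Q)
H → hit
M → fault, evict Q, frames (H M)
F → fault, evict M, frames (H F)
Page faults: 10.

10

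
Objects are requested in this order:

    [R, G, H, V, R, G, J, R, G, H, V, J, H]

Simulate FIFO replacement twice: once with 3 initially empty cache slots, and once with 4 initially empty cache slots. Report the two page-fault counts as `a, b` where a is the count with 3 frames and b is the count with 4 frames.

9, 10

3 frames: F F F F F F F . . F F . . → 9 faults.
4 frames: F F F F . . F F F F F F . → 10 faults.
10 > 9: adding a frame increased faults — Belady's anomaly.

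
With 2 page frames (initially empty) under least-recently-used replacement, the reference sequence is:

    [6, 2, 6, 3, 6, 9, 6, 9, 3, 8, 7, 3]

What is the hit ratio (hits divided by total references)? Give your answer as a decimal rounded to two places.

0.33

6 -> fault, frames [6]
2 -> fault, frames [6, 2]
6 -> hit
3 -> fault, evict 2, frames [6, 3]
6 -> hit
9 -> fault, evict 3, frames [6, 9]
6 -> hit
9 -> hit
3 -> fault, evict 6, frames [9, 3]
8 -> fault, evict 9, frames [3, 8]
7 -> fault, evict 3, frames [8, 7]
3 -> fault, evict 8, frames [7, 3]
Hits: 4 of 12 references → 4/12 = 0.3333.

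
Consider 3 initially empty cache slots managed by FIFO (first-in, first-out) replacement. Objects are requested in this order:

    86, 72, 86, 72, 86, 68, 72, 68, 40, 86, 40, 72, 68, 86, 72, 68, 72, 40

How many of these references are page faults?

86 → fault, frames {86}
72 → fault, frames {86,72}
86 → hit
72 → hit
86 → hit
68 → fault, frames {86,72,68}
72 → hit
68 → hit
40 → fault, evict 86, frames {72,68,40}
86 → fault, evict 72, frames {68,40,86}
40 → hit
72 → fault, evict 68, frames {40,86,72}
68 → fault, evict 40, frames {86,72,68}
86 → hit
72 → hit
68 → hit
72 → hit
40 → fault, evict 86, frames {72,68,40}
Page faults: 8.

8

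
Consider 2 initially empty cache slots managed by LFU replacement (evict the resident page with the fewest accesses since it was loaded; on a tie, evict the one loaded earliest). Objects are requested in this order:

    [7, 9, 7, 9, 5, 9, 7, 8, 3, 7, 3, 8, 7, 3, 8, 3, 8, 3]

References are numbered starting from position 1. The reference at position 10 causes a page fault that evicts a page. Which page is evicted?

pos 1: 7 -> miss, frames {7}
pos 2: 9 -> miss, frames {7,9}
pos 3: 7 -> hit
pos 4: 9 -> hit
pos 5: 5 -> miss, evict 7, frames {9,5}
pos 6: 9 -> hit
pos 7: 7 -> miss, evict 5, frames {9,7}
pos 8: 8 -> miss, evict 7, frames {9,8}
pos 9: 3 -> miss, evict 8, frames {9,3}
pos 10: 7 -> miss, evict 3, frames {9,7}
At position 10, page 3 is evicted.

3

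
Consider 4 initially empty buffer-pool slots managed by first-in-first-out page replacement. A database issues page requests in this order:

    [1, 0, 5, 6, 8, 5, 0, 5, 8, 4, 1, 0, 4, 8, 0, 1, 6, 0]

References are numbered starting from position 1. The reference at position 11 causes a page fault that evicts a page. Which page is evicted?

5

pos 1: 1 → fault, frames [1]
pos 2: 0 → fault, frames [1, 0]
pos 3: 5 → fault, frames [1, 0, 5]
pos 4: 6 → fault, frames [1, 0, 5, 6]
pos 5: 8 → fault, evict 1, frames [0, 5, 6, 8]
pos 6: 5 → hit
pos 7: 0 → hit
pos 8: 5 → hit
pos 9: 8 → hit
pos 10: 4 → fault, evict 0, frames [5, 6, 8, 4]
pos 11: 1 → fault, evict 5, frames [6, 8, 4, 1]
At position 11, page 5 is evicted.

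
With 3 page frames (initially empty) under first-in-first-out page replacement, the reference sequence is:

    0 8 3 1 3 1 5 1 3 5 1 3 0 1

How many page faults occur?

0: fault, frames [0]
8: fault, frames [0, 8]
3: fault, frames [0, 8, 3]
1: fault, evict 0, frames [8, 3, 1]
3: hit
1: hit
5: fault, evict 8, frames [3, 1, 5]
1: hit
3: hit
5: hit
1: hit
3: hit
0: fault, evict 3, frames [1, 5, 0]
1: hit
Page faults: 6.

6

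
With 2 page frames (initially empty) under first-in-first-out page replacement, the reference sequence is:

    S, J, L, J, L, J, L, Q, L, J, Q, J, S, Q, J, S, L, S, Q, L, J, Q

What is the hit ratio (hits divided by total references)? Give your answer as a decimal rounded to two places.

0.45

S → fault, frames {S}
J → fault, frames {S,J}
L → fault, evict S, frames {J,L}
J → hit
L → hit
J → hit
L → hit
Q → fault, evict J, frames {L,Q}
L → hit
J → fault, evict L, frames {Q,J}
Q → hit
J → hit
S → fault, evict Q, frames {J,S}
Q → fault, evict J, frames {S,Q}
J → fault, evict S, frames {Q,J}
S → fault, evict Q, frames {J,S}
L → fault, evict J, frames {S,L}
S → hit
Q → fault, evict S, frames {L,Q}
L → hit
J → fault, evict L, frames {Q,J}
Q → hit
Hits: 10 of 22 references → 10/22 = 0.4545.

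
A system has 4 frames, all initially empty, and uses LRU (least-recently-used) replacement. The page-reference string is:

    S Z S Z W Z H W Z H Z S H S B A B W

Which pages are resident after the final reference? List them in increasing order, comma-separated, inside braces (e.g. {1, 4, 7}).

S → miss, frames {S}
Z → miss, frames {S,Z}
S → hit
Z → hit
W → miss, frames {S,Z,W}
Z → hit
H → miss, frames {S,W,Z,H}
W → hit
Z → hit
H → hit
Z → hit
S → hit
H → hit
S → hit
B → miss, evict W, frames {Z,H,S,B}
A → miss, evict Z, frames {H,S,B,A}
B → hit
W → miss, evict H, frames {S,A,B,W}

{A, B, S, W}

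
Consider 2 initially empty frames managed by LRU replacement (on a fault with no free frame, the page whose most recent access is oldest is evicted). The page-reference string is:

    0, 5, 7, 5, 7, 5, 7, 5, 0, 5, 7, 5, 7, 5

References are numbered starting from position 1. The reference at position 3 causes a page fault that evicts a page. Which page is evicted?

pos 1: 0 → fault, frames (0)
pos 2: 5 → fault, frames (0 5)
pos 3: 7 → fault, evict 0, frames (5 7)
At position 3, page 0 is evicted.

0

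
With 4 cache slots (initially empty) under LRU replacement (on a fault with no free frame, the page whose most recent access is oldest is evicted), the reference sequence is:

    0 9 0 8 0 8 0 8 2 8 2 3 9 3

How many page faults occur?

6

0 → miss, frames {0}
9 → miss, frames {0,9}
0 → hit
8 → miss, frames {9,0,8}
0 → hit
8 → hit
0 → hit
8 → hit
2 → miss, frames {9,0,8,2}
8 → hit
2 → hit
3 → miss, evict 9, frames {0,8,2,3}
9 → miss, evict 0, frames {8,2,3,9}
3 → hit
Page faults: 6.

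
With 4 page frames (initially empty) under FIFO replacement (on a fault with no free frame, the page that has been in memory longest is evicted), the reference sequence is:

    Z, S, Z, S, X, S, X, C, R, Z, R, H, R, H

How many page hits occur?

7

Z -> miss, frames (Z)
S -> miss, frames (Z S)
Z -> hit
S -> hit
X -> miss, frames (Z S X)
S -> hit
X -> hit
C -> miss, frames (Z S X C)
R -> miss, evict Z, frames (S X C R)
Z -> miss, evict S, frames (X C R Z)
R -> hit
H -> miss, evict X, frames (C R Z H)
R -> hit
H -> hit
Hits: 7.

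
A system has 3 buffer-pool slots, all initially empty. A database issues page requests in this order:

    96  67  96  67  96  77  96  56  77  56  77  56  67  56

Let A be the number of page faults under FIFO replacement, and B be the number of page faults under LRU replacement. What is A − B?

Under FIFO: F F . . . F . F . . . . . . → 4 faults.
Under LRU: F F . . . F . F . . . . F . → 5 faults.
A − B = 4 − 5 = -1.

-1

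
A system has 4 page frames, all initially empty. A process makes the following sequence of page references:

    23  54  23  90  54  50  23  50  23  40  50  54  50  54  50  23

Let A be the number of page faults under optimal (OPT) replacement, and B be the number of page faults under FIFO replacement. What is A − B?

-1

Under OPT: F F . F . F . . . F . . . . . . → 5 faults.
Under FIFO: F F . F . F . . . F . . . . . F → 6 faults.
A − B = 5 − 6 = -1.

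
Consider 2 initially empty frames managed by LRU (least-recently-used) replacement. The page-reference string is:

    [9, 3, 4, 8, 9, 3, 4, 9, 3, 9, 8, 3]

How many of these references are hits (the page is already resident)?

1

9: fault, frames [9]
3: fault, frames [9, 3]
4: fault, evict 9, frames [3, 4]
8: fault, evict 3, frames [4, 8]
9: fault, evict 4, frames [8, 9]
3: fault, evict 8, frames [9, 3]
4: fault, evict 9, frames [3, 4]
9: fault, evict 3, frames [4, 9]
3: fault, evict 4, frames [9, 3]
9: hit
8: fault, evict 3, frames [9, 8]
3: fault, evict 9, frames [8, 3]
Hits: 1.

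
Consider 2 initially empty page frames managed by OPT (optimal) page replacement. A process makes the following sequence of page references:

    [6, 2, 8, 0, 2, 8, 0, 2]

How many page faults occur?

6

6 -> fault, frames (6)
2 -> fault, frames (6 2)
8 -> fault, evict 6, frames (2 8)
0 -> fault, evict 8, frames (2 0)
2 -> hit
8 -> fault, evict 2, frames (0 8)
0 -> hit
2 -> fault, evict 8, frames (0 2)
Page faults: 6.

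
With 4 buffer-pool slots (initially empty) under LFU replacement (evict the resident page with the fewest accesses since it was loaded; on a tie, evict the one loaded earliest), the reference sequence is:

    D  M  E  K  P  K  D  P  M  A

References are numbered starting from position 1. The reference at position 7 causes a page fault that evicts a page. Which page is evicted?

M

pos 1: D: miss, frames {D}
pos 2: M: miss, frames {D,M}
pos 3: E: miss, frames {D,M,E}
pos 4: K: miss, frames {D,M,E,K}
pos 5: P: miss, evict D, frames {M,E,K,P}
pos 6: K: hit
pos 7: D: miss, evict M, frames {E,K,P,D}
At position 7, page M is evicted.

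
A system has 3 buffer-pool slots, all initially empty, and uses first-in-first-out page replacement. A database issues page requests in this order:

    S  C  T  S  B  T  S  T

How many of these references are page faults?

S: miss, frames [S]
C: miss, frames [S, C]
T: miss, frames [S, C, T]
S: hit
B: miss, evict S, frames [C, T, B]
T: hit
S: miss, evict C, frames [T, B, S]
T: hit
Page faults: 5.

5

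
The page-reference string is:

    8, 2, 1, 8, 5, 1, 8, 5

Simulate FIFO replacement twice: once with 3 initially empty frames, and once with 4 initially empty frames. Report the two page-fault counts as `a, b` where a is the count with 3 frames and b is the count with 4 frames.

3 frames: F F F . F . F . → 5 faults.
4 frames: F F F . F . . . → 4 faults.
4 < 5: adding a frame reduced faults, as is typical.

5, 4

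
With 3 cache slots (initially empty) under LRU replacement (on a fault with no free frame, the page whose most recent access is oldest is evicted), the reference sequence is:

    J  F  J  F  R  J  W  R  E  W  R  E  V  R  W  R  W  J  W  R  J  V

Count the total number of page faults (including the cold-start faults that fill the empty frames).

9

J: fault, frames [J]
F: fault, frames [J, F]
J: hit
F: hit
R: fault, frames [J, F, R]
J: hit
W: fault, evict F, frames [R, J, W]
R: hit
E: fault, evict J, frames [W, R, E]
W: hit
R: hit
E: hit
V: fault, evict W, frames [R, E, V]
R: hit
W: fault, evict E, frames [V, R, W]
R: hit
W: hit
J: fault, evict V, frames [R, W, J]
W: hit
R: hit
J: hit
V: fault, evict W, frames [R, J, V]
Page faults: 9.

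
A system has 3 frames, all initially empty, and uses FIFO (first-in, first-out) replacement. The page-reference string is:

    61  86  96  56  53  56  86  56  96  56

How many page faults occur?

61 -> miss, frames (61)
86 -> miss, frames (61 86)
96 -> miss, frames (61 86 96)
56 -> miss, evict 61, frames (86 96 56)
53 -> miss, evict 86, frames (96 56 53)
56 -> hit
86 -> miss, evict 96, frames (56 53 86)
56 -> hit
96 -> miss, evict 56, frames (53 86 96)
56 -> miss, evict 53, frames (86 96 56)
Page faults: 8.

8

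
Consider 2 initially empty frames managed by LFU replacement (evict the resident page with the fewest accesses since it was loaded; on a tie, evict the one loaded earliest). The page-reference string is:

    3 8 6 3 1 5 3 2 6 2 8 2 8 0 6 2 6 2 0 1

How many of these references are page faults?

14

3 → miss, frames {3}
8 → miss, frames {3,8}
6 → miss, evict 3, frames {8,6}
3 → miss, evict 8, frames {6,3}
1 → miss, evict 6, frames {3,1}
5 → miss, evict 3, frames {1,5}
3 → miss, evict 1, frames {5,3}
2 → miss, evict 5, frames {3,2}
6 → miss, evict 3, frames {2,6}
2 → hit
8 → miss, evict 6, frames {2,8}
2 → hit
8 → hit
0 → miss, evict 8, frames {2,0}
6 → miss, evict 0, frames {2,6}
2 → hit
6 → hit
2 → hit
0 → miss, evict 6, frames {2,0}
1 → miss, evict 0, frames {2,1}
Page faults: 14.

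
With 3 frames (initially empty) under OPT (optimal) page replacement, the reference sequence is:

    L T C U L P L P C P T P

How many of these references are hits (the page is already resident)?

6

L: miss, frames {L}
T: miss, frames {L,T}
C: miss, frames {L,T,C}
U: miss, evict T, frames {L,C,U}
L: hit
P: miss, evict U, frames {L,C,P}
L: hit
P: hit
C: hit
P: hit
T: miss, evict C, frames {L,P,T}
P: hit
Hits: 6.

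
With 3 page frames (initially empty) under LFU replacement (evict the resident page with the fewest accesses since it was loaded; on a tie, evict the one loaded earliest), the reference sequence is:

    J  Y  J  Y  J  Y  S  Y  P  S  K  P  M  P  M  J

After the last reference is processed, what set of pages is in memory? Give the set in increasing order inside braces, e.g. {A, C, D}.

{J, M, Y}

J → fault, frames [J]
Y → fault, frames [J, Y]
J → hit
Y → hit
J → hit
Y → hit
S → fault, frames [J, Y, S]
Y → hit
P → fault, evict S, frames [J, Y, P]
S → fault, evict P, frames [J, Y, S]
K → fault, evict S, frames [J, Y, K]
P → fault, evict K, frames [J, Y, P]
M → fault, evict P, frames [J, Y, M]
P → fault, evict M, frames [J, Y, P]
M → fault, evict P, frames [J, Y, M]
J → hit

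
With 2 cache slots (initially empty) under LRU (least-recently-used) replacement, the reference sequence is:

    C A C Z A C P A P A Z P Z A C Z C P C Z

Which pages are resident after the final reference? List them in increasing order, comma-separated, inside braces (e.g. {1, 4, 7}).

{C, Z}

C: miss, frames {C}
A: miss, frames {C,A}
C: hit
Z: miss, evict A, frames {C,Z}
A: miss, evict C, frames {Z,A}
C: miss, evict Z, frames {A,C}
P: miss, evict A, frames {C,P}
A: miss, evict C, frames {P,A}
P: hit
A: hit
Z: miss, evict P, frames {A,Z}
P: miss, evict A, frames {Z,P}
Z: hit
A: miss, evict P, frames {Z,A}
C: miss, evict Z, frames {A,C}
Z: miss, evict A, frames {C,Z}
C: hit
P: miss, evict Z, frames {C,P}
C: hit
Z: miss, evict P, frames {C,Z}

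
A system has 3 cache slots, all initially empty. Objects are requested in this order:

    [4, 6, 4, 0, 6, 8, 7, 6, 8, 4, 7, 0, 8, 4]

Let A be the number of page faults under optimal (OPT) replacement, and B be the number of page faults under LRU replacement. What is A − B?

-3

Under OPT: F F . F . F F . . F . F . . → 7 faults.
Under LRU: F F . F . F F . . F F F F F → 10 faults.
A − B = 7 − 10 = -3.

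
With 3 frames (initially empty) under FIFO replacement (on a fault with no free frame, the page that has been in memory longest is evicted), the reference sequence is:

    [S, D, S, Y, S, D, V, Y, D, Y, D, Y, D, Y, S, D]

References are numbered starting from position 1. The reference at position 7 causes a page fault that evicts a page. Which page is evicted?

S

pos 1: S: fault, frames {S}
pos 2: D: fault, frames {S,D}
pos 3: S: hit
pos 4: Y: fault, frames {S,D,Y}
pos 5: S: hit
pos 6: D: hit
pos 7: V: fault, evict S, frames {D,Y,V}
At position 7, page S is evicted.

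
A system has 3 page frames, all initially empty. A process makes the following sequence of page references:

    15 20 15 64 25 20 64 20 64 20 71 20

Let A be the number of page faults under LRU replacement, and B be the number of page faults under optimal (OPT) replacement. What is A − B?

1

Under LRU: F F . F F F . . . . F . → 6 faults.
Under OPT: F F . F F . . . . . F . → 5 faults.
A − B = 6 − 5 = 1.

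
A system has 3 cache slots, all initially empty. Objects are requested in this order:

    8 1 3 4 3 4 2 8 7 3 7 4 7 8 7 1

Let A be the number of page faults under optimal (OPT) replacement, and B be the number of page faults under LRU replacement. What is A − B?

-3

Under OPT: F F F F . . F . F . . F . . . F → 8 faults.
Under LRU: F F F F . . F F F F . F . F . F → 11 faults.
A − B = 8 − 11 = -3.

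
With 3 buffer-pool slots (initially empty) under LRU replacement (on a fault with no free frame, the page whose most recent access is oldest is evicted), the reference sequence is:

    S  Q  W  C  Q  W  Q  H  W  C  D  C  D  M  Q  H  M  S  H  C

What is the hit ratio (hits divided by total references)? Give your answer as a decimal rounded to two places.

0.40

S -> miss, frames {S}
Q -> miss, frames {S,Q}
W -> miss, frames {S,Q,W}
C -> miss, evict S, frames {Q,W,C}
Q -> hit
W -> hit
Q -> hit
H -> miss, evict C, frames {W,Q,H}
W -> hit
C -> miss, evict Q, frames {H,W,C}
D -> miss, evict H, frames {W,C,D}
C -> hit
D -> hit
M -> miss, evict W, frames {C,D,M}
Q -> miss, evict C, frames {D,M,Q}
H -> miss, evict D, frames {M,Q,H}
M -> hit
S -> miss, evict Q, frames {H,M,S}
H -> hit
C -> miss, evict M, frames {S,H,C}
Hits: 8 of 20 references → 8/20 = 0.4000.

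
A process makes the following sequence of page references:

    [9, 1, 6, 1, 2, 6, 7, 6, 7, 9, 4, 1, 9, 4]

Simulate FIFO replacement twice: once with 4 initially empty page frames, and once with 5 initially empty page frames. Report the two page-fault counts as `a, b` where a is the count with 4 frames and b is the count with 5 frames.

4 frames: F F F . F . F . . F F F . . → 8 faults.
5 frames: F F F . F . F . . . F . F . → 7 faults.
7 < 8: adding a frame reduced faults, as is typical.

8, 7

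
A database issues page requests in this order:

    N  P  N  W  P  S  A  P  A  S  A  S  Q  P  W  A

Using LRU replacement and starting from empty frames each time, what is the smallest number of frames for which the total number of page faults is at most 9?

3

f=1: 16 faults
f=2: 12 faults
f=3: 9 faults
f=4: 8 faults
f=5: 6 faults
f=6: 6 faults
Smallest f with faults ≤ 9 is 3.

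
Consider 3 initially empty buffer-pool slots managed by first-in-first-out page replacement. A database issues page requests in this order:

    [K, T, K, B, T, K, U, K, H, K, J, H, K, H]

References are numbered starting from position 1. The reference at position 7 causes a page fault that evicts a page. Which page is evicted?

K

pos 1: K: miss, frames [K]
pos 2: T: miss, frames [K, T]
pos 3: K: hit
pos 4: B: miss, frames [K, T, B]
pos 5: T: hit
pos 6: K: hit
pos 7: U: miss, evict K, frames [T, B, U]
At position 7, page K is evicted.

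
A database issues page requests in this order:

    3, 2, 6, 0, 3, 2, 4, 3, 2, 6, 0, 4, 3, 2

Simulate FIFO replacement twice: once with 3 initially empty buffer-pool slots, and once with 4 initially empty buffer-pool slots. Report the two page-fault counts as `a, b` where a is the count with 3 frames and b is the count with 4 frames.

11, 12

3 frames: F F F F F F F . . F F . F F → 11 faults.
4 frames: F F F F . . F F F F F F F F → 12 faults.
12 > 11: adding a frame increased faults — Belady's anomaly.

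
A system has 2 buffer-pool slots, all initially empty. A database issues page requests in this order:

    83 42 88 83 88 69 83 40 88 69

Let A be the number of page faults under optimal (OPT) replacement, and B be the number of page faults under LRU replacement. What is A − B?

-3

Under OPT: F F F . . F . F F . → 6 faults.
Under LRU: F F F F . F F F F F → 9 faults.
A − B = 6 − 9 = -3.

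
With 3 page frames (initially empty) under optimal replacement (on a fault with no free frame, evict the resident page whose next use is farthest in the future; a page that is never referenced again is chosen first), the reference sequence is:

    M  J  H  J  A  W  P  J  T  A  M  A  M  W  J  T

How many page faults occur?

10

M -> fault, frames {M}
J -> fault, frames {M,J}
H -> fault, frames {M,J,H}
J -> hit
A -> fault, evict H, frames {M,J,A}
W -> fault, evict M, frames {J,A,W}
P -> fault, evict W, frames {J,A,P}
J -> hit
T -> fault, evict P, frames {J,A,T}
A -> hit
M -> fault, evict T, frames {J,A,M}
A -> hit
M -> hit
W -> fault, evict M, frames {J,A,W}
J -> hit
T -> fault, evict W, frames {J,A,T}
Page faults: 10.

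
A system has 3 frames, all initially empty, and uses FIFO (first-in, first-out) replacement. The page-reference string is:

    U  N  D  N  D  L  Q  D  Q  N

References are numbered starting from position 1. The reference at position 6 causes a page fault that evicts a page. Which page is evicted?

pos 1: U -> miss, frames (U)
pos 2: N -> miss, frames (U N)
pos 3: D -> miss, frames (U N D)
pos 4: N -> hit
pos 5: D -> hit
pos 6: L -> miss, evict U, frames (N D L)
At position 6, page U is evicted.

U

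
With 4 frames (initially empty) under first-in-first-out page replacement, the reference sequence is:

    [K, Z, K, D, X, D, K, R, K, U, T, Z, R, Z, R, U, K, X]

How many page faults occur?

12

K: miss, frames [K]
Z: miss, frames [K, Z]
K: hit
D: miss, frames [K, Z, D]
X: miss, frames [K, Z, D, X]
D: hit
K: hit
R: miss, evict K, frames [Z, D, X, R]
K: miss, evict Z, frames [D, X, R, K]
U: miss, evict D, frames [X, R, K, U]
T: miss, evict X, frames [R, K, U, T]
Z: miss, evict R, frames [K, U, T, Z]
R: miss, evict K, frames [U, T, Z, R]
Z: hit
R: hit
U: hit
K: miss, evict U, frames [T, Z, R, K]
X: miss, evict T, frames [Z, R, K, X]
Page faults: 12.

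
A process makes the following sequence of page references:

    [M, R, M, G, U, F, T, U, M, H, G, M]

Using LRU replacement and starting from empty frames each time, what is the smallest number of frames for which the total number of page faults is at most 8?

5

f=1: 12 faults
f=2: 11 faults
f=3: 9 faults
f=4: 9 faults
f=5: 8 faults
f=6: 7 faults
f=7: 7 faults
Smallest f with faults ≤ 8 is 5.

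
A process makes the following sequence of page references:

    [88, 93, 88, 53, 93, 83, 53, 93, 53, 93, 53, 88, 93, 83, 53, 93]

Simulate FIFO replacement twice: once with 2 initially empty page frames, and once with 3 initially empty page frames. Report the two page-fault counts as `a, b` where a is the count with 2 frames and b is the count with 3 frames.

11, 7

2 frames: F F . F . F . F F . . F F F F F → 11 faults.
3 frames: F F . F . F . . . . . F F . F . → 7 faults.
7 < 11: adding a frame reduced faults, as is typical.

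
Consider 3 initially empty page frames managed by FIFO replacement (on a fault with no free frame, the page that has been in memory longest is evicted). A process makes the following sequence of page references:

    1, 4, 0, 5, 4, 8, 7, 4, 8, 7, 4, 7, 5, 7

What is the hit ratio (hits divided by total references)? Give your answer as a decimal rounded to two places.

1 → fault, frames {1}
4 → fault, frames {1,4}
0 → fault, frames {1,4,0}
5 → fault, evict 1, frames {4,0,5}
4 → hit
8 → fault, evict 4, frames {0,5,8}
7 → fault, evict 0, frames {5,8,7}
4 → fault, evict 5, frames {8,7,4}
8 → hit
7 → hit
4 → hit
7 → hit
5 → fault, evict 8, frames {7,4,5}
7 → hit
Hits: 6 of 14 references → 6/14 = 0.4286.

0.43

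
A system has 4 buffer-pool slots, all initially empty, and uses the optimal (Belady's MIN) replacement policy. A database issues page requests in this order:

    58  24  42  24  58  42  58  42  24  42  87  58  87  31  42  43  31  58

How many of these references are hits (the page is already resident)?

58 -> fault, frames [58]
24 -> fault, frames [58, 24]
42 -> fault, frames [58, 24, 42]
24 -> hit
58 -> hit
42 -> hit
58 -> hit
42 -> hit
24 -> hit
42 -> hit
87 -> fault, frames [58, 24, 42, 87]
58 -> hit
87 -> hit
31 -> fault, evict 87, frames [58, 24, 42, 31]
42 -> hit
43 -> fault, evict 42, frames [58, 24, 31, 43]
31 -> hit
58 -> hit
Hits: 12.

12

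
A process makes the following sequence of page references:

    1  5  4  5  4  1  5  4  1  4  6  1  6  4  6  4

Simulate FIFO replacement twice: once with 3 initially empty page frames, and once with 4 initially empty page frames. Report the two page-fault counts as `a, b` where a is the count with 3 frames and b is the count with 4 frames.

5, 4

3 frames: F F F . . . . . . . F F . . . . → 5 faults.
4 frames: F F F . . . . . . . F . . . . . → 4 faults.
4 < 5: adding a frame reduced faults, as is typical.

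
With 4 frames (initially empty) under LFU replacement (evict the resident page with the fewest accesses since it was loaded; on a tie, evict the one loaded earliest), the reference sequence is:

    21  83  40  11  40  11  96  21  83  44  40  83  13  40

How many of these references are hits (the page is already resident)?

5

21 → fault, frames (21)
83 → fault, frames (21 83)
40 → fault, frames (21 83 40)
11 → fault, frames (21 83 40 11)
40 → hit
11 → hit
96 → fault, evict 21, frames (83 40 11 96)
21 → fault, evict 83, frames (40 11 96 21)
83 → fault, evict 96, frames (40 11 21 83)
44 → fault, evict 21, frames (40 11 83 44)
40 → hit
83 → hit
13 → fault, evict 44, frames (40 11 83 13)
40 → hit
Hits: 5.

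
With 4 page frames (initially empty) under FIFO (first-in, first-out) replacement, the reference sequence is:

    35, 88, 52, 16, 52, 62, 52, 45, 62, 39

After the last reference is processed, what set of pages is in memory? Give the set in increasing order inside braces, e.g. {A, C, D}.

35: miss, frames (35)
88: miss, frames (35 88)
52: miss, frames (35 88 52)
16: miss, frames (35 88 52 16)
52: hit
62: miss, evict 35, frames (88 52 16 62)
52: hit
45: miss, evict 88, frames (52 16 62 45)
62: hit
39: miss, evict 52, frames (16 62 45 39)

{16, 39, 45, 62}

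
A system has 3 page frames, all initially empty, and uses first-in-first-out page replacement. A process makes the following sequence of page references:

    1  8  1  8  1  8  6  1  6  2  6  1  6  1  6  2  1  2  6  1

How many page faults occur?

5

1 -> fault, frames (1)
8 -> fault, frames (1 8)
1 -> hit
8 -> hit
1 -> hit
8 -> hit
6 -> fault, frames (1 8 6)
1 -> hit
6 -> hit
2 -> fault, evict 1, frames (8 6 2)
6 -> hit
1 -> fault, evict 8, frames (6 2 1)
6 -> hit
1 -> hit
6 -> hit
2 -> hit
1 -> hit
2 -> hit
6 -> hit
1 -> hit
Page faults: 5.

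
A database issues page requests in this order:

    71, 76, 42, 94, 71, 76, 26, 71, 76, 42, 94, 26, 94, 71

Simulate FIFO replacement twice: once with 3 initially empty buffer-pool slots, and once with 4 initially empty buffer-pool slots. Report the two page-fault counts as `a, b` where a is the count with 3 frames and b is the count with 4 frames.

10, 11

3 frames: F F F F F F F . . F F . . F → 10 faults.
4 frames: F F F F . . F F F F F F . F → 11 faults.
11 > 10: adding a frame increased faults — Belady's anomaly.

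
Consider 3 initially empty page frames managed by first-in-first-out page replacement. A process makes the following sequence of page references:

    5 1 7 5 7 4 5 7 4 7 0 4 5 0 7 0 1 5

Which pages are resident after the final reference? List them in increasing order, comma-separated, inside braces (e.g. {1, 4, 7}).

{1, 5, 7}

5 → fault, frames [5]
1 → fault, frames [5, 1]
7 → fault, frames [5, 1, 7]
5 → hit
7 → hit
4 → fault, evict 5, frames [1, 7, 4]
5 → fault, evict 1, frames [7, 4, 5]
7 → hit
4 → hit
7 → hit
0 → fault, evict 7, frames [4, 5, 0]
4 → hit
5 → hit
0 → hit
7 → fault, evict 4, frames [5, 0, 7]
0 → hit
1 → fault, evict 5, frames [0, 7, 1]
5 → fault, evict 0, frames [7, 1, 5]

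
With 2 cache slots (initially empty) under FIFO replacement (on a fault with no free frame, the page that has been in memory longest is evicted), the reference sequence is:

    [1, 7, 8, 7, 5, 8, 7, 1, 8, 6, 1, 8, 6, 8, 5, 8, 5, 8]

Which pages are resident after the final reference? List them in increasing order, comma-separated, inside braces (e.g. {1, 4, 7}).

{5, 8}

1: miss, frames [1]
7: miss, frames [1, 7]
8: miss, evict 1, frames [7, 8]
7: hit
5: miss, evict 7, frames [8, 5]
8: hit
7: miss, evict 8, frames [5, 7]
1: miss, evict 5, frames [7, 1]
8: miss, evict 7, frames [1, 8]
6: miss, evict 1, frames [8, 6]
1: miss, evict 8, frames [6, 1]
8: miss, evict 6, frames [1, 8]
6: miss, evict 1, frames [8, 6]
8: hit
5: miss, evict 8, frames [6, 5]
8: miss, evict 6, frames [5, 8]
5: hit
8: hit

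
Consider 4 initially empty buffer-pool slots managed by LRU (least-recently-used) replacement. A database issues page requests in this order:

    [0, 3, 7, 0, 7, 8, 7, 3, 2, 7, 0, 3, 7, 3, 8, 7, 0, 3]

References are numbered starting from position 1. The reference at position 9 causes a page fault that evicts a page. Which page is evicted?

pos 1: 0: miss, frames {0}
pos 2: 3: miss, frames {0,3}
pos 3: 7: miss, frames {0,3,7}
pos 4: 0: hit
pos 5: 7: hit
pos 6: 8: miss, frames {3,0,7,8}
pos 7: 7: hit
pos 8: 3: hit
pos 9: 2: miss, evict 0, frames {8,7,3,2}
At position 9, page 0 is evicted.

0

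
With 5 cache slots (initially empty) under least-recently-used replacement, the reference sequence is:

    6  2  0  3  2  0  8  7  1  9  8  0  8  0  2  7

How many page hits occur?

6

6: miss, frames {6}
2: miss, frames {6,2}
0: miss, frames {6,2,0}
3: miss, frames {6,2,0,3}
2: hit
0: hit
8: miss, frames {6,3,2,0,8}
7: miss, evict 6, frames {3,2,0,8,7}
1: miss, evict 3, frames {2,0,8,7,1}
9: miss, evict 2, frames {0,8,7,1,9}
8: hit
0: hit
8: hit
0: hit
2: miss, evict 7, frames {1,9,8,0,2}
7: miss, evict 1, frames {9,8,0,2,7}
Hits: 6.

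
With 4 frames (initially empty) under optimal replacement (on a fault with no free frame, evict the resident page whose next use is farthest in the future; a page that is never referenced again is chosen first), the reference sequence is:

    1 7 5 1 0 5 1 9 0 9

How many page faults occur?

5

1: miss, frames (1)
7: miss, frames (1 7)
5: miss, frames (1 7 5)
1: hit
0: miss, frames (1 7 5 0)
5: hit
1: hit
9: miss, evict 5, frames (1 7 0 9)
0: hit
9: hit
Page faults: 5.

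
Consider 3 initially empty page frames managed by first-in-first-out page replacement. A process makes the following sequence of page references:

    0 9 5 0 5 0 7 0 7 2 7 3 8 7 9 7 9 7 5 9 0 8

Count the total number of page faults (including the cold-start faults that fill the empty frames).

0 -> miss, frames [0]
9 -> miss, frames [0, 9]
5 -> miss, frames [0, 9, 5]
0 -> hit
5 -> hit
0 -> hit
7 -> miss, evict 0, frames [9, 5, 7]
0 -> miss, evict 9, frames [5, 7, 0]
7 -> hit
2 -> miss, evict 5, frames [7, 0, 2]
7 -> hit
3 -> miss, evict 7, frames [0, 2, 3]
8 -> miss, evict 0, frames [2, 3, 8]
7 -> miss, evict 2, frames [3, 8, 7]
9 -> miss, evict 3, frames [8, 7, 9]
7 -> hit
9 -> hit
7 -> hit
5 -> miss, evict 8, frames [7, 9, 5]
9 -> hit
0 -> miss, evict 7, frames [9, 5, 0]
8 -> miss, evict 9, frames [5, 0, 8]
Page faults: 13.

13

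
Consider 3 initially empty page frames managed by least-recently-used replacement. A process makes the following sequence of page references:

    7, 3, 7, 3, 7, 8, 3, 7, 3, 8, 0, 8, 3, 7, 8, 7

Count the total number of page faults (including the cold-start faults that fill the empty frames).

5

7: miss, frames [7]
3: miss, frames [7, 3]
7: hit
3: hit
7: hit
8: miss, frames [3, 7, 8]
3: hit
7: hit
3: hit
8: hit
0: miss, evict 7, frames [3, 8, 0]
8: hit
3: hit
7: miss, evict 0, frames [8, 3, 7]
8: hit
7: hit
Page faults: 5.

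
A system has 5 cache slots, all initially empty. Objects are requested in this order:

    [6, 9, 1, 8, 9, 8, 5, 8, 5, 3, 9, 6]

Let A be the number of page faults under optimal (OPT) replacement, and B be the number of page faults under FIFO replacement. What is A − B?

Under OPT: F F F F . . F . . F . . → 6 faults.
Under FIFO: F F F F . . F . . F . F → 7 faults.
A − B = 6 − 7 = -1.

-1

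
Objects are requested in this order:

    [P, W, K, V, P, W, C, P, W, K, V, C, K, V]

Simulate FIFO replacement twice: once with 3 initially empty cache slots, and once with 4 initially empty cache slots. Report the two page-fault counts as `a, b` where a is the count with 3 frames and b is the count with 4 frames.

9, 10

3 frames: F F F F F F F . . F F . . . → 9 faults.
4 frames: F F F F . . F F F F F F . . → 10 faults.
10 > 9: adding a frame increased faults — Belady's anomaly.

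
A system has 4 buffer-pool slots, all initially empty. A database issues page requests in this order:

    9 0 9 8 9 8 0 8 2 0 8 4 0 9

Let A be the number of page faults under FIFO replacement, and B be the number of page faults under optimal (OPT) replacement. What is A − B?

1

Under FIFO: F F . F . . . . F . . F . F → 6 faults.
Under OPT: F F . F . . . . F . . F . . → 5 faults.
A − B = 6 − 5 = 1.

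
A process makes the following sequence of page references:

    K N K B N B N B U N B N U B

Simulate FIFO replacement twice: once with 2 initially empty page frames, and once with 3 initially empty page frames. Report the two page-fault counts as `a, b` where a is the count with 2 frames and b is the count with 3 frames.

2 frames: F F . F . . . . F F F . F . → 7 faults.
3 frames: F F . F . . . . F . . . . . → 4 faults.
4 < 7: adding a frame reduced faults, as is typical.

7, 4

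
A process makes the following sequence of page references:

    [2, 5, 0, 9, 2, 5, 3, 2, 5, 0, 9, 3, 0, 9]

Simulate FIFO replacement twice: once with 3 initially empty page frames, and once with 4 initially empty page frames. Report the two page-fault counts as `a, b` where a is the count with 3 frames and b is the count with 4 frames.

3 frames: F F F F F F F . . F F . . . → 9 faults.
4 frames: F F F F . . F F F F F F . . → 10 faults.
10 > 9: adding a frame increased faults — Belady's anomaly.

9, 10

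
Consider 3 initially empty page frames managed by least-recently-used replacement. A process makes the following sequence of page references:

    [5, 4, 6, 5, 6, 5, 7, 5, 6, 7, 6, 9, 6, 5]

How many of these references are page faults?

6

5: miss, frames (5)
4: miss, frames (5 4)
6: miss, frames (5 4 6)
5: hit
6: hit
5: hit
7: miss, evict 4, frames (6 5 7)
5: hit
6: hit
7: hit
6: hit
9: miss, evict 5, frames (7 6 9)
6: hit
5: miss, evict 7, frames (9 6 5)
Page faults: 6.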